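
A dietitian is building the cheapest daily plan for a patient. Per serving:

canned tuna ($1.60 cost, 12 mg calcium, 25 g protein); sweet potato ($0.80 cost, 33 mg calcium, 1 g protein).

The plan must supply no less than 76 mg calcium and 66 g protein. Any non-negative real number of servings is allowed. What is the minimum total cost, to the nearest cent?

An LP optimum is at a vertex; with two nutrient constraints at most two foods are used. Check each candidate.
canned tuna only: max(76/12, 66/25) = 6.333 servings → $10.13.
sweet potato only: max(76/33, 66/1) = 66 servings → $52.80.
canned tuna + sweet potato with both tight: 2.585 servings and 1.363 servings → $5.23.
The minimum over all feasible corners is $5.23.

$5.23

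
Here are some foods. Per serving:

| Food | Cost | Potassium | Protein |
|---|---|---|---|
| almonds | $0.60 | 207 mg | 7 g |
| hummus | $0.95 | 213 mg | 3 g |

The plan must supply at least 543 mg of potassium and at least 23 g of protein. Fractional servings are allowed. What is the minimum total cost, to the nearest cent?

Two binding constraints pin down two serving amounts, so the optimal mix uses at most two foods. The candidates are each food alone (scaled to the tighter of potassium/protein) and each pair with both constraints tight.
almonds only: max(543/207, 23/7) = 3.286 servings → $1.97.
hummus only: max(543/213, 23/3) = 7.667 servings → $7.28.
almonds + hummus with both targets exact would need a negative amount; discard.
Cheapest feasible corner: $1.97.

$1.97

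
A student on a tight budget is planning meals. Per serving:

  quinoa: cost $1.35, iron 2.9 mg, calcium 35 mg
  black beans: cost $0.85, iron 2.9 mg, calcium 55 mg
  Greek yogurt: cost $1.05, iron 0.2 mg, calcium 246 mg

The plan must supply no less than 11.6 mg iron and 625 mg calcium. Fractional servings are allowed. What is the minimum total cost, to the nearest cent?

Check every corner: each single food scaled to meet both minima, and each pair solved so both constraints bind.
quinoa only: max(11.6/2.9, 625/35) = 17.86 servings → $24.11.
black beans only: max(11.6/2.9, 625/55) = 11.36 servings → $9.66.
Greek yogurt only: max(11.6/0.2, 625/246) = 58 servings → $60.90.
quinoa + black beans: the both-tight solution has a negative serving — not a feasible corner.
quinoa + Greek yogurt with both tight: 3.863 servings and 1.991 servings → $7.31.
black beans + Greek yogurt with both tight: 3.885 servings and 1.672 servings → $5.06.
So the least-cost plan costs $5.06.

$5.06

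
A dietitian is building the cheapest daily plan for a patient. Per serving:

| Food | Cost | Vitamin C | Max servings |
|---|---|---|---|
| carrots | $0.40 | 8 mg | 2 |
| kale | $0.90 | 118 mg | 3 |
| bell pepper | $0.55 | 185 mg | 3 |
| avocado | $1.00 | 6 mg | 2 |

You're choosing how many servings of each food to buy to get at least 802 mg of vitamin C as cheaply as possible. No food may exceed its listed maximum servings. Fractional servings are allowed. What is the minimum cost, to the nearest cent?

Cost per mg of vitamin C: bell pepper $0.0030, kale $0.0076, carrots $0.0500, avocado $0.1667.
Take 3 servings of bell pepper: +555.0 mg vitamin C for $1.65 (total $1.65, still need 247.0 mg).
Take 2.093 servings of kale: +247.0 mg vitamin C for $1.88 (total $3.53, still need 0.0 mg).
Filling from the cheapest source first is optimal under one linear minimum: $3.53.

$3.53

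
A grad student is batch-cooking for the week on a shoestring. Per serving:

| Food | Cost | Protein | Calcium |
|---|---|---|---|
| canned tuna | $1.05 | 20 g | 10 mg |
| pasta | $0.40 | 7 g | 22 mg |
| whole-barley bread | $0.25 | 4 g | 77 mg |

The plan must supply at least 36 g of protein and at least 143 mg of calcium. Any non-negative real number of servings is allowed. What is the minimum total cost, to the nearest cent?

An LP optimum is at a vertex; with two nutrient constraints at most two foods are used. Check each candidate.
canned tuna only: max(36/20, 143/10) = 14.3 servings → $15.02.
pasta only: max(36/7, 143/22) = 6.5 servings → $2.60.
whole-barley bread only: max(36/4, 143/77) = 9 servings → $2.25.
canned tuna + pasta with both targets exact would need a negative amount; discard.
canned tuna + whole-barley bread with both tight: 1.467 servings and 1.667 servings → $1.96.
pasta + whole-barley bread with both tight: 4.878 servings and 0.4634 servings → $2.07.
Cheapest feasible corner: $1.96.

$1.96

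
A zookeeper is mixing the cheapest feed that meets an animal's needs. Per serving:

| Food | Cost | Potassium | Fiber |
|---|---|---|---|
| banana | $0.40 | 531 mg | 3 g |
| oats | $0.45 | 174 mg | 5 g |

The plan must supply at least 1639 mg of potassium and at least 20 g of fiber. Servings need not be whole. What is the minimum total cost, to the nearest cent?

$2.09

banana only: max(1639/531, 20/3) = 6.667 servings → $2.67.
oats only: max(1639/174, 20/5) = 9.42 servings → $4.24.
banana + oats with both tight: 2.211 servings and 2.674 servings → $2.09.
Cheapest feasible corner: $2.09.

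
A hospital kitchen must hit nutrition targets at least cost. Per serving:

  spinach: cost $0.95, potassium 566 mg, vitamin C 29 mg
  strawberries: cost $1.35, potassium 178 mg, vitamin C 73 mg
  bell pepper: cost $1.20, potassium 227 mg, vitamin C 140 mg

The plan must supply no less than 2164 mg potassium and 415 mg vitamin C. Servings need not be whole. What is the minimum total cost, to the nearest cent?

The cheapest plan sits at a corner of the feasible region — with two constraints it uses at most two foods.
spinach only: max(2164/566, 415/29) = 14.31 servings → $13.59.
strawberries only: max(2164/178, 415/73) = 12.16 servings → $16.41.
bell pepper only: max(2164/227, 415/140) = 9.533 servings → $11.44.
spinach + strawberries with both tight: 2.326 servings and 4.761 servings → $8.64.
spinach + bell pepper with both tight: 2.873 servings and 2.369 servings → $5.57.
strawberries + bell pepper: intersection lies outside the first quadrant.
So the least-cost plan costs $5.57.

$5.57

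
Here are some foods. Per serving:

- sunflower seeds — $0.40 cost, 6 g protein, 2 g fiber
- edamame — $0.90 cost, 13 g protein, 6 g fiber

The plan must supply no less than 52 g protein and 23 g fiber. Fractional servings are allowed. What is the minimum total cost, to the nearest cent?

$3.58

sunflower seeds only: max(52/6, 23/2) = 11.5 servings → $4.60.
edamame only: max(52/13, 23/6) = 4 servings → $3.60.
sunflower seeds + edamame with both tight: 1.3 servings and 3.4 servings → $3.58.
Cheapest feasible corner: $3.58.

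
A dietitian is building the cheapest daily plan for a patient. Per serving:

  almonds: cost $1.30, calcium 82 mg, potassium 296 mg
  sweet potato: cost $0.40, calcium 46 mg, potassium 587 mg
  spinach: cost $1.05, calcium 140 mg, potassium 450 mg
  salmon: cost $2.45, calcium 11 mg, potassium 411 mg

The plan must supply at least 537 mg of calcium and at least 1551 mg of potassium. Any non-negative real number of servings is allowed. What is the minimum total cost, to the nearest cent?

$4.03

With two linear requirements the optimum uses one or two foods; enumerate the corners.
almonds only: max(537/82, 1551/296) = 6.549 servings → $8.51.
sweet potato only: max(537/46, 1551/587) = 11.67 servings → $4.67.
spinach only: max(537/140, 1551/450) = 3.836 servings → $4.03.
salmon only: max(537/11, 1551/411) = 48.82 servings → $119.60.
almonds + sweet potato: the both-tight solution has a negative serving — not a feasible corner.
almonds + spinach with both targets exact would need a negative amount; discard.
almonds + salmon with both targets exact would need a negative amount; discard.
sweet potato + spinach: intersection lies outside the first quadrant.
sweet potato + salmon with both targets exact would need a negative amount; discard.
spinach + salmon: the both-tight solution has a negative serving — not a feasible corner.
The minimum over all feasible corners is $4.03.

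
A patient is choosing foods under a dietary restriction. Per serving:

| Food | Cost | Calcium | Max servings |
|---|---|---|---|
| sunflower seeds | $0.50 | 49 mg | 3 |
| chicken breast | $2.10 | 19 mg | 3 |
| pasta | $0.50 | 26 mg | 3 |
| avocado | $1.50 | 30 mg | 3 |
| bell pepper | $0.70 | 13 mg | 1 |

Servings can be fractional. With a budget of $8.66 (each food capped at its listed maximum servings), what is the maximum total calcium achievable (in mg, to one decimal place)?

Calcium per dollar: sunflower seeds 98, pasta 52, avocado 20, bell pepper 18.57, chicken breast 9.048.
Take 3 servings of sunflower seeds: spends $1.50, +147.0 mg calcium (running total 147.0 mg).
Take 3 servings of pasta: spends $1.50, +78.0 mg calcium (running total 225.0 mg).
Take 3 servings of avocado: spends $4.50, +90.0 mg calcium (running total 315.0 mg).
Take 1 serving of bell pepper: spends $0.70, +13.0 mg calcium (running total 328.0 mg).
Take 0.219 servings of chicken breast: spends $0.46, +4.2 mg calcium (running total 332.2 mg).
Filling greedily by calcium-per-dollar is optimal for one linear limit, giving 332.2 mg.

332.2 mg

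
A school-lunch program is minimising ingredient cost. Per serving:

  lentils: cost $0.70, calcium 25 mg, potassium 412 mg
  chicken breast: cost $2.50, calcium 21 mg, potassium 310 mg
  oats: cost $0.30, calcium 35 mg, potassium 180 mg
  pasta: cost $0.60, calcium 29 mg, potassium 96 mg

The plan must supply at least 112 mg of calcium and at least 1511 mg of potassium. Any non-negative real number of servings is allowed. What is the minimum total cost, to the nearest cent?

$2.52

At the optimum either one food covers both requirements or two foods hit both targets exactly; no other combination can be cheaper.
lentils only: max(112/25, 1511/412) = 4.48 servings → $3.14.
chicken breast only: max(112/21, 1511/310) = 5.333 servings → $13.33.
oats only: max(112/35, 1511/180) = 8.394 servings → $2.52.
pasta only: max(112/29, 1511/96) = 15.74 servings → $9.44.
lentils + chicken breast with both targets exact would need a negative amount; discard.
lentils + oats with both tight: 3.299 servings and 0.8436 servings → $2.56.
lentils + pasta with both tight: 3.463 servings and 0.8765 servings → $2.95.
chicken breast + oats with both tight: 4.629 servings and 0.4228 servings → $11.70.
chicken breast + pasta with both tight: 4.741 servings and 0.4286 servings → $12.11.
oats + pasta: the both-tight solution has a negative serving — not a feasible corner.
So the least-cost plan costs $2.52.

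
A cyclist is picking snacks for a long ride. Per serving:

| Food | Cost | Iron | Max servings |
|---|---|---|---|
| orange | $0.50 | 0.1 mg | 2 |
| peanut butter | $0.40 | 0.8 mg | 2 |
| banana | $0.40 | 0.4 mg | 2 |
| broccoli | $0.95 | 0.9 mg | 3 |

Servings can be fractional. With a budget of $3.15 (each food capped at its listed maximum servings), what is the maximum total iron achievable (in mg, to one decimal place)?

3.9 mg

Iron per dollar: peanut butter 2, banana 1, broccoli 0.9474, orange 0.2.
Take 2 servings of peanut butter: spends $0.80, +1.6 mg iron (running total 1.6 mg).
Take 2 servings of banana: spends $0.80, +0.8 mg iron (running total 2.4 mg).
Take 1.632 servings of broccoli: spends $1.55, +1.5 mg iron (running total 3.9 mg).
Filling greedily by iron-per-dollar is optimal for one linear limit, giving 3.9 mg.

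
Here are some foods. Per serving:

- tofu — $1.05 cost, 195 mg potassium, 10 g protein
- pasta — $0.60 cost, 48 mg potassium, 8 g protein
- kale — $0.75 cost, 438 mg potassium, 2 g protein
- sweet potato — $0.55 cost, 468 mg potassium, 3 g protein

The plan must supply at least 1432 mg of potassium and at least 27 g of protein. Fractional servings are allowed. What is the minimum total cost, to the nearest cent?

Two binding constraints pin down two serving amounts, so the optimal mix uses at most two foods. The candidates are each food alone (scaled to the tighter of potassium/protein) and each pair with both constraints tight.
tofu only: max(1432/195, 27/10) = 7.344 servings → $7.71.
pasta only: max(1432/48, 27/8) = 29.83 servings → $17.90.
kale only: max(1432/438, 27/2) = 13.5 servings → $10.12.
sweet potato only: max(1432/468, 27/3) = 9 servings → $4.95.
tofu + pasta with both targets exact would need a negative amount; discard.
tofu + kale with both tight: 2.246 servings and 2.269 servings → $4.06.
tofu + sweet potato with both tight: 2.037 servings and 2.211 servings → $3.35.
pasta + kale with both tight: 2.63 servings and 2.981 servings → $3.81.
pasta + sweet potato with both tight: 2.317 servings and 2.822 servings → $2.94.
kale + sweet potato with both targets exact would need a negative amount; discard.
So the least-cost plan costs $2.94.

$2.94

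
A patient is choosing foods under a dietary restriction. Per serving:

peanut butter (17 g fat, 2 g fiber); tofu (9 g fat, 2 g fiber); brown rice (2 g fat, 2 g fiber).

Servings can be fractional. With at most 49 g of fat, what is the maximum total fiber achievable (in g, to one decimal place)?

Fiber per g fat: brown rice 1, tofu 0.2222, peanut butter 0.1176.
With no serving limits, spend the whole fat allowance on brown rice: 49 g / 2 g × 2 g = 49.0 g.

49.0 g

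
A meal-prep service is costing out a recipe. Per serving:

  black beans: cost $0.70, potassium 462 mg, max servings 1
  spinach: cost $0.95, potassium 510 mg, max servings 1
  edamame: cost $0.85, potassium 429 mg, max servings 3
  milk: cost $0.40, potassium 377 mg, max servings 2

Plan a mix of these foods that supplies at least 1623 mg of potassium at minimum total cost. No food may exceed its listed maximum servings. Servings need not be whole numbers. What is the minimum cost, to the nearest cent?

$2.26

Cost per mg of potassium: milk $0.0011, black beans $0.0015, spinach $0.0019, edamame $0.0020.
Take 2 servings of milk: +754.0 mg potassium for $0.80 (total $0.80, still need 869.0 mg).
Take 1 serving of black beans: +462.0 mg potassium for $0.70 (total $1.50, still need 407.0 mg).
Take 0.798 servings of spinach: +407.0 mg potassium for $0.76 (total $2.26, still need 0.0 mg).
Filling from the cheapest source first is optimal under one linear minimum: $2.26.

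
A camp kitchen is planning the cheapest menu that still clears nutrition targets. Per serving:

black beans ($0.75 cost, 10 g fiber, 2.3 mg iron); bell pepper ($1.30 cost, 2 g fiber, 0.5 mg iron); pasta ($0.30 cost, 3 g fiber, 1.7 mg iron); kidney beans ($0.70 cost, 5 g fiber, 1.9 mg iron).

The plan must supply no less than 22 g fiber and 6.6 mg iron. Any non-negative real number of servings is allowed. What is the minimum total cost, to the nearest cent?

$1.76

A basic optimal solution has at most two foods positive. Try each food alone and each pair with both targets met exactly.
black beans only: max(22/10, 6.6/2.3) = 2.87 servings → $2.15.
bell pepper only: max(22/2, 6.6/0.5) = 13.2 servings → $17.16.
pasta only: max(22/3, 6.6/1.7) = 7.333 servings → $2.20.
kidney beans only: max(22/5, 6.6/1.9) = 4.4 servings → $3.08.
black beans + bell pepper: the both-tight solution has a negative serving — not a feasible corner.
black beans + pasta with both tight: 1.743 servings and 1.525 servings → $1.76.
black beans + kidney beans with both tight: 1.173 servings and 2.053 servings → $2.32.
bell pepper + pasta with both tight: 9.263 servings and 1.158 servings → $12.39.
bell pepper + kidney beans with both tight: 6.769 servings and 1.692 servings → $9.98.
pasta + kidney beans: intersection lies outside the first quadrant.
Cheapest feasible corner: $1.76.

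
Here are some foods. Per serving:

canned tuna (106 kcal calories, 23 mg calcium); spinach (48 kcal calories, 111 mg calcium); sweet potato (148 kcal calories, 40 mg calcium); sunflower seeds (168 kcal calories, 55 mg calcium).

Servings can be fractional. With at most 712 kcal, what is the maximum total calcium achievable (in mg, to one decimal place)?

1646.5 mg

Calcium per kcal: spinach 2.312, sunflower seeds 0.3274, sweet potato 0.2703, canned tuna 0.217.
With no serving limits, spend the whole calories allowance on spinach: 712 kcal / 48 kcal × 111 mg = 1646.5 mg.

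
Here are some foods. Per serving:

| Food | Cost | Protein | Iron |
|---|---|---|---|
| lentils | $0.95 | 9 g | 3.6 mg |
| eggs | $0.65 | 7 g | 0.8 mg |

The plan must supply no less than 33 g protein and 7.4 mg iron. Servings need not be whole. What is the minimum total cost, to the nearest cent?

Check every corner: each single food scaled to meet both minima, and each pair solved so both constraints bind.
lentils only: max(33/9, 7.4/3.6) = 3.667 servings → $3.48.
eggs only: max(33/7, 7.4/0.8) = 9.25 servings → $6.01.
lentils + eggs with both tight: 1.411 servings and 2.9 servings → $3.23.
Cheapest feasible corner: $3.23.

$3.23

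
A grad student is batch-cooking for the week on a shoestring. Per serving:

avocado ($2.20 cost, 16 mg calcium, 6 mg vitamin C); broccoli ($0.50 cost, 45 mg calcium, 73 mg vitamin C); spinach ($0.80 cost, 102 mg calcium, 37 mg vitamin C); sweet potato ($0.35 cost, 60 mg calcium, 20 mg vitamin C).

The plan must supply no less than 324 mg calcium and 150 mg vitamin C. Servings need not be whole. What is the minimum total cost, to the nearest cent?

$2.06

avocado only: max(324/16, 150/6) = 25 servings → $55.00.
broccoli only: max(324/45, 150/73) = 7.2 servings → $3.60.
spinach only: max(324/102, 150/37) = 4.054 servings → $3.24.
sweet potato only: max(324/60, 150/20) = 7.5 servings → $2.62.
avocado + broccoli with both tight: 18.82 servings and 0.5078 servings → $41.66.
avocado + spinach: the both-tight solution has a negative serving — not a feasible corner.
avocado + sweet potato: the both-tight solution has a negative serving — not a feasible corner.
broccoli + spinach with both tight: 0.5729 servings and 2.924 servings → $2.63.
broccoli + sweet potato with both tight: 0.7241 servings and 4.857 servings → $2.06.
spinach + sweet potato: the both-tight solution has a negative serving — not a feasible corner.
Cheapest feasible corner: $2.06.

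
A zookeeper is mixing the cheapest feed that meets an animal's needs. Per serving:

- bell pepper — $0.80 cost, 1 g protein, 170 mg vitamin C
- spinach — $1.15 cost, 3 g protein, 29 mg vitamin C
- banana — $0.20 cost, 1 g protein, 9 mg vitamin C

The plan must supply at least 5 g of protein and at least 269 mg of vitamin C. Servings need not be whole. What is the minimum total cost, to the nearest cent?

$1.83

A basic optimal solution has at most two foods positive. Try each food alone and each pair with both targets met exactly.
bell pepper only: max(5/1, 269/170) = 5 servings → $4.00.
spinach only: max(5/3, 269/29) = 9.276 servings → $10.67.
banana only: max(5/1, 269/9) = 29.89 servings → $5.98.
bell pepper + spinach with both tight: 1.376 servings and 1.208 servings → $2.49.
bell pepper + banana with both tight: 1.391 servings and 3.609 servings → $1.83.
spinach + banana with both targets exact would need a negative amount; discard.
The minimum over all feasible corners is $1.83.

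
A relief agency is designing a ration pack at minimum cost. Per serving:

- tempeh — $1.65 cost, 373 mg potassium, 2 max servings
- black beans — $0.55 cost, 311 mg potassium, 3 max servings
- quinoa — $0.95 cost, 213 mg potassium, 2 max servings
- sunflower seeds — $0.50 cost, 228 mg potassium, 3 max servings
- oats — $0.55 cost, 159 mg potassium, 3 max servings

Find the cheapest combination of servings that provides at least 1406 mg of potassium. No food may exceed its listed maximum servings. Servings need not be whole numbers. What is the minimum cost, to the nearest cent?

$2.69

Cost per mg of potassium: black beans $0.0018, sunflower seeds $0.0022, oats $0.0035, tempeh $0.0044, quinoa $0.0045.
Take 3 servings of black beans: +933.0 mg potassium for $1.65 (total $1.65, still need 473.0 mg).
Take 2.075 servings of sunflower seeds: +473.0 mg potassium for $1.04 (total $2.69, still need 0.0 mg).
Greedy by cheapest-per-mg is optimal for a single linear constraint, so the minimum cost is $2.69.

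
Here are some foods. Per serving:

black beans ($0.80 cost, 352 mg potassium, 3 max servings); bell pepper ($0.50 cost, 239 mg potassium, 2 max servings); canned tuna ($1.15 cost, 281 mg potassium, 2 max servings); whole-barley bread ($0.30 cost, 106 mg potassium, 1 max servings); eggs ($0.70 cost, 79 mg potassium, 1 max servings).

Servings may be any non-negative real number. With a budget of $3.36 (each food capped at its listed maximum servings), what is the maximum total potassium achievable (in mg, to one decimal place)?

1516.4 mg

Potassium per dollar: bell pepper 478, black beans 440, whole-barley bread 353.3, canned tuna 244.3, eggs 112.9.
Take 2 servings of bell pepper: spends $1.00, +478.0 mg potassium (running total 478.0 mg).
Take 2.95 servings of black beans: spends $2.36, +1038.4 mg potassium (running total 1516.4 mg).
Filling greedily by potassium-per-dollar is optimal for one linear limit, giving 1516.4 mg.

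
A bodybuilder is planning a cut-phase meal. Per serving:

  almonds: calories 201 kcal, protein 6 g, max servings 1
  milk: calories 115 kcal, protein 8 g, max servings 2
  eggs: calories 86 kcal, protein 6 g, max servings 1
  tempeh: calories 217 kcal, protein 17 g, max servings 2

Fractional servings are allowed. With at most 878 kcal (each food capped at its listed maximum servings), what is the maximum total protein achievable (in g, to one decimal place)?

59.8 g

Protein per kcal: tempeh 0.07834, eggs 0.06977, milk 0.06957, almonds 0.02985.
Take 2 servings of tempeh: uses 434 kcal, +34.0 g protein (running total 34.0 g).
Take 1 serving of eggs: uses 86 kcal, +6.0 g protein (running total 40.0 g).
Take 2 servings of milk: uses 230 kcal, +16.0 g protein (running total 56.0 g).
Take 0.6368 servings of almonds: uses 128 kcal, +3.8 g protein (running total 59.8 g).
Greedy by best ratio exhausts the calories allowance optimally: 59.8 g.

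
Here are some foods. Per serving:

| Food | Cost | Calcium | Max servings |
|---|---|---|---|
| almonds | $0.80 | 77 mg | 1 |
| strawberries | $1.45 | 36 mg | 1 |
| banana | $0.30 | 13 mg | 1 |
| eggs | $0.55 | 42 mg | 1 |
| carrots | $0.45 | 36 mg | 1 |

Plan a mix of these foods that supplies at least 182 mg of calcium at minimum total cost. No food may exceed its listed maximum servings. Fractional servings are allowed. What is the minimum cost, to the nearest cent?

Cost per mg of calcium: almonds $0.0104, carrots $0.0125, eggs $0.0131, banana $0.0231, strawberries $0.0403.
Take 1 serving of almonds: +77.0 mg calcium for $0.80 (total $0.80, still need 105.0 mg).
Take 1 serving of carrots: +36.0 mg calcium for $0.45 (total $1.25, still need 69.0 mg).
Take 1 serving of eggs: +42.0 mg calcium for $0.55 (total $1.80, still need 27.0 mg).
Take 1 serving of banana: +13.0 mg calcium for $0.30 (total $2.10, still need 14.0 mg).
Take 0.3889 servings of strawberries: +14.0 mg calcium for $0.56 (total $2.66, still need 0.0 mg).
Greedy by cheapest-per-mg is optimal for a single linear constraint, so the minimum cost is $2.66.

$2.66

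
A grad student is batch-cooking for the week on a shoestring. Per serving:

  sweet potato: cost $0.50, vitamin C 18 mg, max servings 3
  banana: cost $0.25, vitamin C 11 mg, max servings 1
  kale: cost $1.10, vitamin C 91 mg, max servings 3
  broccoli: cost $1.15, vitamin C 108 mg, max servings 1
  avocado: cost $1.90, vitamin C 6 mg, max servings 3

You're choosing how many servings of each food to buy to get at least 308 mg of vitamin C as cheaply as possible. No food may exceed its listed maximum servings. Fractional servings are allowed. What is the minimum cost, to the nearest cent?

Cost per mg of vitamin C: broccoli $0.0106, kale $0.0121, banana $0.0227, sweet potato $0.0278, avocado $0.3167.
Take 1 serving of broccoli: +108.0 mg vitamin C for $1.15 (total $1.15, still need 200.0 mg).
Take 2.198 servings of kale: +200.0 mg vitamin C for $2.42 (total $3.57, still need 0.0 mg).
Greedy by cheapest-per-mg is optimal for a single linear constraint, so the minimum cost is $3.57.

$3.57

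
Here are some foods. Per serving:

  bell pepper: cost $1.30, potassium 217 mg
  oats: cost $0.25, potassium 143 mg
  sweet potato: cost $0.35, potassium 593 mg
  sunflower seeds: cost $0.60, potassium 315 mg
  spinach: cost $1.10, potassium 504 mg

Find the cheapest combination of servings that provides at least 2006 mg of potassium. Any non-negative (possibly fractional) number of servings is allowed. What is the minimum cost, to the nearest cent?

$1.18

Cost per mg of potassium: sweet potato $0.0006, oats $0.0017, sunflower seeds $0.0019, spinach $0.0022, bell pepper $0.0060.
With no serving limits, use only sweet potato: 2006 mg / 593 mg = 3.383 servings × $0.35 = $1.18.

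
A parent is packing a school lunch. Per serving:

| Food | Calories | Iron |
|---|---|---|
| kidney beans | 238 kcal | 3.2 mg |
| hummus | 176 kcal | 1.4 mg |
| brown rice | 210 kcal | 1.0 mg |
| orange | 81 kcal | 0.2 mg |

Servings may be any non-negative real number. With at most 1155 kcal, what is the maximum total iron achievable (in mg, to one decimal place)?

Iron per kcal: kidney beans 0.01345, hummus 0.007955, brown rice 0.004762, orange 0.002469.
With no serving limits, spend the whole calories allowance on kidney beans: 1155 kcal / 238 kcal × 3.2 mg = 15.5 mg.

15.5 mg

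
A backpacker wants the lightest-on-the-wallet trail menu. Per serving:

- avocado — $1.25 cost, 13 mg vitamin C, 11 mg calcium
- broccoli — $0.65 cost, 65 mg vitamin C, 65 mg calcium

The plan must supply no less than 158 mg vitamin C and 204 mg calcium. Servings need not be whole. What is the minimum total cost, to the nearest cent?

At the optimum either one food covers both requirements or two foods hit both targets exactly; no other combination can be cheaper.
avocado only: max(158/13, 204/11) = 18.55 servings → $23.18.
broccoli only: max(158/65, 204/65) = 3.138 servings → $2.04.
avocado + broccoli with both targets exact would need a negative amount; discard.
So the least-cost plan costs $2.04.

$2.04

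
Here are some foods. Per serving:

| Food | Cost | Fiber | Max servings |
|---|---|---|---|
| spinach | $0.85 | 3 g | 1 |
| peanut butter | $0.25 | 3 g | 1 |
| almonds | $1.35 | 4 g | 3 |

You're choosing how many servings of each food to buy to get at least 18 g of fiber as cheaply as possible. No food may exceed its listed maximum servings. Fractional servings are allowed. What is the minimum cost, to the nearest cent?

Cost per g of fiber: peanut butter $0.0833, spinach $0.2833, almonds $0.3375.
Take 1 serving of peanut butter: +3.0 g fiber for $0.25 (total $0.25, still need 15.0 g).
Take 1 serving of spinach: +3.0 g fiber for $0.85 (total $1.10, still need 12.0 g).
Take 3 servings of almonds: +12.0 g fiber for $4.05 (total $5.15, still need 0.0 g).
Filling from the cheapest source first is optimal under one linear minimum: $5.15.

$5.15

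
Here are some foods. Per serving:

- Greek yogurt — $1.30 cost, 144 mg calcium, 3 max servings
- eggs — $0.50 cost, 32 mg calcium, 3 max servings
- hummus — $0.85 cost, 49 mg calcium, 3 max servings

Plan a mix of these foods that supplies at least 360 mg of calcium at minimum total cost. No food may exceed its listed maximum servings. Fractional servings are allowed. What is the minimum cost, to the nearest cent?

Cost per mg of calcium: Greek yogurt $0.0090, eggs $0.0156, hummus $0.0173.
Take 2.5 servings of Greek yogurt: +360.0 mg calcium for $3.25 (total $3.25, still need 0.0 mg).
Filling from the cheapest source first is optimal under one linear minimum: $3.25.

$3.25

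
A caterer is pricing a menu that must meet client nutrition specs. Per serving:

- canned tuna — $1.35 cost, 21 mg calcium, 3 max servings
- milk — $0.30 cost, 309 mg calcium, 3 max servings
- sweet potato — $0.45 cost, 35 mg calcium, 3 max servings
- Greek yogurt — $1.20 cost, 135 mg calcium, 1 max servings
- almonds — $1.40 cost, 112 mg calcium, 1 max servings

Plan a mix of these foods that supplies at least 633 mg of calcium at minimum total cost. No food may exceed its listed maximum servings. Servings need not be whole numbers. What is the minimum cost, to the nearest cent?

$0.61

Cost per mg of calcium: milk $0.0010, Greek yogurt $0.0089, almonds $0.0125, sweet potato $0.0129, canned tuna $0.0643.
Take 2.049 servings of milk: +633.0 mg calcium for $0.61 (total $0.61, still need 0.0 mg).
Greedy by cheapest-per-mg is optimal for a single linear constraint, so the minimum cost is $0.61.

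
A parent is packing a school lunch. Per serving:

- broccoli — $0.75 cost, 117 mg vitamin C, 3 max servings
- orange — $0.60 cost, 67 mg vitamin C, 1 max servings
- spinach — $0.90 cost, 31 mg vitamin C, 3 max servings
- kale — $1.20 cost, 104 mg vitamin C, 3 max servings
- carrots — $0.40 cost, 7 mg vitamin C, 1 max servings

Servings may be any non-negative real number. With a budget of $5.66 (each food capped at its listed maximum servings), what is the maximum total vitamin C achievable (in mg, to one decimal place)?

Vitamin C per dollar: broccoli 156, orange 111.7, kale 86.67, spinach 34.44, carrots 17.5.
Take 3 servings of broccoli: spends $2.25, +351.0 mg vitamin C (running total 351.0 mg).
Take 1 serving of orange: spends $0.60, +67.0 mg vitamin C (running total 418.0 mg).
Take 2.342 servings of kale: spends $2.81, +243.5 mg vitamin C (running total 661.5 mg).
Greedy by best ratio exhausts the cost allowance optimally: 661.5 mg.

661.5 mg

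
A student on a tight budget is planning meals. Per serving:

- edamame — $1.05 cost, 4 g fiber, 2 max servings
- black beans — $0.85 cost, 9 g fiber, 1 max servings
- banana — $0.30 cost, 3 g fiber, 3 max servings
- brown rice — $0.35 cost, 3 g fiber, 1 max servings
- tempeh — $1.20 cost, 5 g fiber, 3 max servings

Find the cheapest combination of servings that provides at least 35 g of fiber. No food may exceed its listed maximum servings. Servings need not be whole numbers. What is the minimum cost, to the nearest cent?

$5.46

Cost per g of fiber: black beans $0.0944, banana $0.1000, brown rice $0.1167, tempeh $0.2400, edamame $0.2625.
Take 1 serving of black beans: +9.0 g fiber for $0.85 (total $0.85, still need 26.0 g).
Take 3 servings of banana: +9.0 g fiber for $0.90 (total $1.75, still need 17.0 g).
Take 1 serving of brown rice: +3.0 g fiber for $0.35 (total $2.10, still need 14.0 g).
Take 2.8 servings of tempeh: +14.0 g fiber for $3.36 (total $5.46, still need 0.0 g).
Filling from the cheapest source first is optimal under one linear minimum: $5.46.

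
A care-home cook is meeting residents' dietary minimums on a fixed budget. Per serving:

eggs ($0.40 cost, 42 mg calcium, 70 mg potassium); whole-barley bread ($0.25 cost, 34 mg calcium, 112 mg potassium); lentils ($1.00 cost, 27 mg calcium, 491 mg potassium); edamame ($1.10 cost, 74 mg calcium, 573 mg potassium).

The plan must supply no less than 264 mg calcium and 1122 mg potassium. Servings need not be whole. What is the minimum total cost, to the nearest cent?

With two linear requirements the optimum uses one or two foods; enumerate the corners.
eggs only: max(264/42, 1122/70) = 16.03 servings → $6.41.
whole-barley bread only: max(264/34, 1122/112) = 10.02 servings → $2.50.
lentils only: max(264/27, 1122/491) = 9.778 servings → $9.78.
edamame only: max(264/74, 1122/573) = 3.568 servings → $3.92.
eggs + whole-barley bread: intersection lies outside the first quadrant.
eggs + lentils with both tight: 5.303 servings and 1.529 servings → $3.65.
eggs + edamame with both tight: 3.613 servings and 1.517 servings → $3.11.
whole-barley bread + lentils with both tight: 7.266 servings and 0.6277 servings → $2.44.
whole-barley bread + edamame with both tight: 6.096 servings and 0.7665 servings → $2.37.
lentils + edamame with both targets exact would need a negative amount; discard.
Cheapest feasible corner: $2.37.

$2.37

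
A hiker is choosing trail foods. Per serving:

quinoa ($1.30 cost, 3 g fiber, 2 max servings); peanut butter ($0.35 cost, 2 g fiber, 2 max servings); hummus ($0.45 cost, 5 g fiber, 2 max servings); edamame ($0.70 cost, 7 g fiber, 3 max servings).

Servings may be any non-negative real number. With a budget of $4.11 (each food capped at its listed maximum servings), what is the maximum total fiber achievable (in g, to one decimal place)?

Fiber per dollar: hummus 11.11, edamame 10, peanut butter 5.714, quinoa 2.308.
Take 2 servings of hummus: spends $0.90, +10.0 g fiber (running total 10.0 g).
Take 3 servings of edamame: spends $2.10, +21.0 g fiber (running total 31.0 g).
Take 2 servings of peanut butter: spends $0.70, +4.0 g fiber (running total 35.0 g).
Take 0.3154 servings of quinoa: spends $0.41, +0.9 g fiber (running total 35.9 g).
Filling greedily by fiber-per-dollar is optimal for one linear limit, giving 35.9 g.

35.9 g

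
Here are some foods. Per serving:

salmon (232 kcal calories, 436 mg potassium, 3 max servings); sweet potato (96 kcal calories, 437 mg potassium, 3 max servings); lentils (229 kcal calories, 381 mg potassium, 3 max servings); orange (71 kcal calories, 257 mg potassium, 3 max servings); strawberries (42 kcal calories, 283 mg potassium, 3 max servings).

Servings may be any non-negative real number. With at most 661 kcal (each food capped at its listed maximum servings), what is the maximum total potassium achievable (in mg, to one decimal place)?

2994.9 mg

Potassium per kcal: strawberries 6.738, sweet potato 4.552, orange 3.62, salmon 1.879, lentils 1.664.
Take 3 servings of strawberries: uses 126 kcal, +849.0 mg potassium (running total 849.0 mg).
Take 3 servings of sweet potato: uses 288 kcal, +1311.0 mg potassium (running total 2160.0 mg).
Take 3 servings of orange: uses 213 kcal, +771.0 mg potassium (running total 2931.0 mg).
Take 0.1466 servings of salmon: uses 34 kcal, +63.9 mg potassium (running total 2994.9 mg).
Filling greedily by potassium-per-kcal is optimal for one linear limit, giving 2994.9 mg.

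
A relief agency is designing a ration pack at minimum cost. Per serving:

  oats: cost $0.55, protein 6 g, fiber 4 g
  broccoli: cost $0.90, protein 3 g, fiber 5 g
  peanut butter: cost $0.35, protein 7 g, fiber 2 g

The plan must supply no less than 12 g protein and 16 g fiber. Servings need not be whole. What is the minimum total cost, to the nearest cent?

At the optimum either one food covers both requirements or two foods hit both targets exactly; no other combination can be cheaper.
oats only: max(12/6, 16/4) = 4 servings → $2.20.
broccoli only: max(12/3, 16/5) = 4 servings → $3.60.
peanut butter only: max(12/7, 16/2) = 8 servings → $2.80.
oats + broccoli with both tight: 0.6667 servings and 2.667 servings → $2.77.
oats + peanut butter: the both-tight solution has a negative serving — not a feasible corner.
broccoli + peanut butter with both tight: 3.034 servings and 0.4138 servings → $2.88.
The minimum over all feasible corners is $2.20.

$2.20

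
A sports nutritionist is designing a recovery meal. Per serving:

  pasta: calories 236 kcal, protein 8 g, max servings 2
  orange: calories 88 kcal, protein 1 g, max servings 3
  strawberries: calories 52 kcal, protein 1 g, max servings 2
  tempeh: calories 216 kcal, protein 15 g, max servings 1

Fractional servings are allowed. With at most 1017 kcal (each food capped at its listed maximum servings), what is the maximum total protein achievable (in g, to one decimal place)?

35.6 g

Protein per kcal: tempeh 0.06944, pasta 0.0339, strawberries 0.01923, orange 0.01136.
Take 1 serving of tempeh: uses 216 kcal, +15.0 g protein (running total 15.0 g).
Take 2 servings of pasta: uses 472 kcal, +16.0 g protein (running total 31.0 g).
Take 2 servings of strawberries: uses 104 kcal, +2.0 g protein (running total 33.0 g).
Take 2.557 servings of orange: uses 225 kcal, +2.6 g protein (running total 35.6 g).
Greedy by best ratio exhausts the calories allowance optimally: 35.6 g.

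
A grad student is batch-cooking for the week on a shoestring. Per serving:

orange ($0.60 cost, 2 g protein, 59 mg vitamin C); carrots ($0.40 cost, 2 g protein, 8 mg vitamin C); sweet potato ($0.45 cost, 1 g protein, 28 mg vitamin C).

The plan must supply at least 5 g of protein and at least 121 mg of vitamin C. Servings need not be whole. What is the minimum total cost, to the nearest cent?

$1.40

This is a tiny linear program; its minimum lies at a vertex of the feasible set. List the vertices and price them.
orange only: max(5/2, 121/59) = 2.5 servings → $1.50.
carrots only: max(5/2, 121/8) = 15.12 servings → $6.05.
sweet potato only: max(5/1, 121/28) = 5 servings → $2.25.
orange + carrots with both tight: 1.98 servings and 0.5196 servings → $1.40.
orange + sweet potato: intersection lies outside the first quadrant.
carrots + sweet potato with both tight: 0.3958 servings and 4.208 servings → $2.05.
The minimum over all feasible corners is $1.40.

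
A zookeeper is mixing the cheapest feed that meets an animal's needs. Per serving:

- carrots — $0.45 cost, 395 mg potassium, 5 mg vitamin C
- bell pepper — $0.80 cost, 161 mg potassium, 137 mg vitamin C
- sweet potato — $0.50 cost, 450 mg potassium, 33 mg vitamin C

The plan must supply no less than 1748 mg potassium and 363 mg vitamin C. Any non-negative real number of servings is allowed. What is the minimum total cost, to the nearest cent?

Two binding constraints pin down two serving amounts, so the optimal mix uses at most two foods. The candidates are each food alone (scaled to the tighter of potassium/vitamin C) and each pair with both constraints tight.
carrots only: max(1748/395, 363/5) = 72.6 servings → $32.67.
bell pepper only: max(1748/161, 363/137) = 10.86 servings → $8.69.
sweet potato only: max(1748/450, 363/33) = 11 servings → $5.50.
carrots + bell pepper with both tight: 3.396 servings and 2.526 servings → $3.55.
carrots + sweet potato: intersection lies outside the first quadrant.
bell pepper + sweet potato with both tight: 1.876 servings and 3.213 servings → $3.11.
The minimum over all feasible corners is $3.11.

$3.11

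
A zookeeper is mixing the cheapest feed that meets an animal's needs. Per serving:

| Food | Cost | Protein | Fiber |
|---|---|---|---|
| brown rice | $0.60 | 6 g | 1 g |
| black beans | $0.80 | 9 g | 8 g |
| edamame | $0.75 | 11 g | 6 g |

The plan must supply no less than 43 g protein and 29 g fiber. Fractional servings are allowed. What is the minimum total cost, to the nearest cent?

The cheapest plan sits at a corner of the feasible region — with two constraints it uses at most two foods.
brown rice only: max(43/6, 29/1) = 29 servings → $17.40.
black beans only: max(43/9, 29/8) = 4.778 servings → $3.82.
edamame only: max(43/11, 29/6) = 4.833 servings → $3.62.
brown rice + black beans with both tight: 2.128 servings and 3.359 servings → $3.96.
brown rice + edamame: the both-tight solution has a negative serving — not a feasible corner.
black beans + edamame with both tight: 1.794 servings and 2.441 servings → $3.27.
So the least-cost plan costs $3.27.

$3.27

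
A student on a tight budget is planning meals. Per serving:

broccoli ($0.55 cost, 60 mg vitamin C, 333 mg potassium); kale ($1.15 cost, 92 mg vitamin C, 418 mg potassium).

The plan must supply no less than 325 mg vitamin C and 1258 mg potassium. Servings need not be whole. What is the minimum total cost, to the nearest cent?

Two binding constraints pin down two serving amounts, so the optimal mix uses at most two foods. The candidates are each food alone (scaled to the tighter of vitamin C/potassium) and each pair with both constraints tight.
broccoli only: max(325/60, 1258/333) = 5.417 servings → $2.98.
kale only: max(325/92, 1258/418) = 3.533 servings → $4.06.
broccoli + kale: the both-tight solution has a negative serving — not a feasible corner.
Cheapest feasible corner: $2.98.

$2.98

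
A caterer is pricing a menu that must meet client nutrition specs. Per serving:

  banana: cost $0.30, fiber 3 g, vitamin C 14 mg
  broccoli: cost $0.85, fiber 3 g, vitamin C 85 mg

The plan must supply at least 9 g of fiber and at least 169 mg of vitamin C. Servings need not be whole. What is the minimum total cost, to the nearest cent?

An LP optimum is at a vertex; with two nutrient constraints at most two foods are used. Check each candidate.
banana only: max(9/3, 169/14) = 12.07 servings → $3.62.
broccoli only: max(9/3, 169/85) = 3 servings → $2.55.
banana + broccoli with both tight: 1.211 servings and 1.789 servings → $1.88.
So the least-cost plan costs $1.88.

$1.88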